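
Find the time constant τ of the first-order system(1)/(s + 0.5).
First-order system: τ = -1/pole. Pole = -0.5. τ = -1/(-0.5) = 2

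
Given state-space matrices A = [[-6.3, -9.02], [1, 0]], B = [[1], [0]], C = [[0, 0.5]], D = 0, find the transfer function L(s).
L(s) = C(sI - A)⁻¹B + D.
Characteristic polynomial det(sI - A) = s^2 + 6.3*s + 9.02.
Numerator from C·adj(sI-A)·B + D·det(sI-A) = 0.5.
L(s) = (0.5)/(s^2 + 6.3*s + 9.02)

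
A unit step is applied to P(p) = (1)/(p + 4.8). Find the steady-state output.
FVT: lim_{t→∞} y(t) = lim_{p→0} p*Y(p) where Y(p) = P(p)/p.
= lim_{p→0} P(p) = P(0) = num(0)/den(0) = 1/4.8 = 0.2083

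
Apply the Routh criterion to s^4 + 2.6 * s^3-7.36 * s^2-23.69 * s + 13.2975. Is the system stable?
Routh array:
s^4: [1, -7.36, 13.2975]; s^3: [2.6, -23.69]; s^2: [1.75154, 13.2975]; s^1: [-43.4289]; s^0: [13.2975]
First column: [1, 2.6, 1.75154, -43.4289, 13.2975]. Sign changes = 2.
No, unstable (2 RHP root(s))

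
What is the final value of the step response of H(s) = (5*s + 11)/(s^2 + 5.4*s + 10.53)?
FVT: lim_{t→∞} y(t) = lim_{s→0} s*Y(s) where Y(s) = H(s)/s.
= lim_{s→0} H(s) = H(0) = num(0)/den(0) = 11/10.53 = 1.045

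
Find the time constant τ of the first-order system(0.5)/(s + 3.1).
First-order system: τ = -1/pole. Pole = -3.1. τ = -1/(-3.1) = 0.3226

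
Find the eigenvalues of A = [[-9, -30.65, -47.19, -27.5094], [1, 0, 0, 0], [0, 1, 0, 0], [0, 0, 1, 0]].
Eigenvalues solve det(λI - A) = 0.
Characteristic polynomial: λ^4 + 9*λ^3 + 30.65*λ^2 + 47.19*λ + 27.5094 = 0.
Factor: (λ + 1.7)(λ + 3.1)(λ^2 + 4.2*λ + 5.22) = 0.
Roots: -1.7, -2.1 + 0.9j, -2.1 - 0.9j, -3.1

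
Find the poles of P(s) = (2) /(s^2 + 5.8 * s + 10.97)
Set denominator = 0: s^2 + 5.8*s + 10.97 = 0 → Poles: -2.9 + 1.6j, -2.9 - 1.6j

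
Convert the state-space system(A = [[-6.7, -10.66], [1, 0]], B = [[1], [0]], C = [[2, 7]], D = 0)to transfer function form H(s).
H(s) = C(sI - A)⁻¹B + D.
Characteristic polynomial det(sI - A) = s^2 + 6.7*s + 10.66.
Numerator from C·adj(sI-A)·B + D·det(sI-A) = 2*s + 7.
H(s) = (2*s + 7)/(s^2 + 6.7*s + 10.66)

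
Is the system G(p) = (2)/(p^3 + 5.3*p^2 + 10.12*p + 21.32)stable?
Denominator: p^3 + 5.3*p^2 + 10.12*p + 21.32 = (p + 4.1)(p^2 + 1.2*p + 5.2). Poles: -0.6 + 2.2j, -0.6 - 2.2j, -4.1. All Re(p)<0: Yes (stable)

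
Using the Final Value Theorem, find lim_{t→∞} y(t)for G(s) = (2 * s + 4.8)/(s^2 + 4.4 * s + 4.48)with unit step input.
FVT: lim_{t→∞} y(t) = lim_{s→0} s*Y(s) where Y(s) = G(s)/s.
= lim_{s→0} G(s) = G(0) = num(0)/den(0) = 4.8/4.48 = 1.071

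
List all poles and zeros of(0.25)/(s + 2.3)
Set denominator = 0: s + 2.3 = 0 → Poles: -2.3
Numerator is a nonzero constant (0.25) → Zeros: none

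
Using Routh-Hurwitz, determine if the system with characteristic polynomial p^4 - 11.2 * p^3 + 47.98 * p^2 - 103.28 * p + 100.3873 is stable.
Routh array:
p^4: [1, 47.98, 100.3873]; p^3: [-11.2, -103.28]; p^2: [38.7586, 100.3873]; p^1: [-74.2712]; p^0: [100.3873]
First column: [1, -11.2, 38.7586, -74.2712, 100.3873]. Sign changes = 4.
No, unstable (4 RHP root(s))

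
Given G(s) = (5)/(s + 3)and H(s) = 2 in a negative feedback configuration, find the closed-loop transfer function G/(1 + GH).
Closed-loop T = G/(1+GH).
Numerator: G_num * H_den = 5.
Denominator: G_den * H_den + G_num * H_num = (s + 3) + (10) = s + 13.
T(s) = (5)/(s + 13)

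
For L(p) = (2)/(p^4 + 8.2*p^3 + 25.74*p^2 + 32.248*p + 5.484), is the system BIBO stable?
Denominator: p^4 + 8.2*p^3 + 25.74*p^2 + 32.248*p + 5.484 = (p + 3)(p + 0.2)(p^2 + 5*p + 9.14). Poles: -0.2, -2.5 + 1.7j, -2.5 - 1.7j, -3. All Re(p)<0: Yes (stable)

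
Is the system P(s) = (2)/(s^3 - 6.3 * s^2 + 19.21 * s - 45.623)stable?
Denominator: s^3 - 6.3*s^2 + 19.21*s - 45.623 = (s - 4.3)(s^2 - 2*s + 10.61). Poles: 1 + 3.1j, 1 - 3.1j, 4.3. All Re(p)<0: No (unstable)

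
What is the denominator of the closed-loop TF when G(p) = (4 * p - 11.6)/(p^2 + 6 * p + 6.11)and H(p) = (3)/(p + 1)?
Characteristic poly = G_den * H_den + G_num * H_num = (p^3 + 7*p^2 + 12.11*p + 6.11) + (12*p - 34.8) = p^3 + 7*p^2 + 24.11*p - 28.69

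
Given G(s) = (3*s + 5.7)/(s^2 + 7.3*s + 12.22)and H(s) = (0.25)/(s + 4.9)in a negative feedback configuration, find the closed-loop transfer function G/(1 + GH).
Closed-loop T = G/(1+GH).
Numerator: G_num * H_den = 3*s^2 + 20.4*s + 27.93.
Denominator: G_den * H_den + G_num * H_num = (s^3 + 12.2*s^2 + 47.99*s + 59.878) + (0.75*s + 1.425) = s^3 + 12.2*s^2 + 48.74*s + 61.303.
T(s) = (3*s^2 + 20.4*s + 27.93)/(s^3 + 12.2*s^2 + 48.74*s + 61.303)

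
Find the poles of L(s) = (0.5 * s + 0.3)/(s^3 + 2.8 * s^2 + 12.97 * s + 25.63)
Set denominator = 0: s^3 + 2.8*s^2 + 12.97*s + 25.63 = (s + 2.2)(s^2 + 0.6*s + 11.65) = 0 → Poles: -0.3 + 3.4j, -0.3 - 3.4j, -2.2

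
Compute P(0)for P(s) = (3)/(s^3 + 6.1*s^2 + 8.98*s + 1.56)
DC gain = P(0) = num(0)/den(0) = 3/1.56 = 1.923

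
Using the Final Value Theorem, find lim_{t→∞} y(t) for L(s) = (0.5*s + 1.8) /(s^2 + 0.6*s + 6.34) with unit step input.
FVT: lim_{t→∞} y(t) = lim_{s→0} s*Y(s) where Y(s) = L(s)/s.
= lim_{s→0} L(s) = L(0) = num(0)/den(0) = 1.8/6.34 = 0.2839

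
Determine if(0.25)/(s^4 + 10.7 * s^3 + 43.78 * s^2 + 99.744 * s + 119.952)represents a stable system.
Denominator: s^4 + 10.7*s^3 + 43.78*s^2 + 99.744*s + 119.952 = (s + 3.4)(s + 4.9)(s^2 + 2.4*s + 7.2). Poles: -1.2 + 2.4j, -1.2 - 2.4j, -3.4, -4.9. All Re(p)<0: Yes (stable)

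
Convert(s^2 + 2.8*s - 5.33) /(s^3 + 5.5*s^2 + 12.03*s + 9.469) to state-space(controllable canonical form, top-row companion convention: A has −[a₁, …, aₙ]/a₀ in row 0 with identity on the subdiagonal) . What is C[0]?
Reachable canonical form: C = numerator coefficients (right-aligned, zero-padded to length n).
num = s^2 + 2.8*s - 5.33, C = [[1, 2.8, -5.33]].
C[0] = 1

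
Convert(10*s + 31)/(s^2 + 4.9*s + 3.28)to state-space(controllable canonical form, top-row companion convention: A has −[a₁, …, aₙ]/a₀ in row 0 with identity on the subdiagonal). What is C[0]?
Reachable canonical form: C = numerator coefficients (right-aligned, zero-padded to length n).
num = 10*s + 31, C = [[10, 31]].
C[0] = 10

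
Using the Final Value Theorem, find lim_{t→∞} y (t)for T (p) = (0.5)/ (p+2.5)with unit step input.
FVT: lim_{t→∞} y(t) = lim_{p→0} p*Y(p) where Y(p) = T(p)/p.
= lim_{p→0} T(p) = T(0) = num(0)/den(0) = 0.5/2.5 = 0.2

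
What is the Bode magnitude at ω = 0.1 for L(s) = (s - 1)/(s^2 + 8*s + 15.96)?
Substitute s = j*0.1: L(j0.1) = -0.0622249 + 0.00939059j.
|L(j0.1)| = sqrt(Re² + Im²) = 0.06293.
20*log₁₀(0.06293) = -24.02 dB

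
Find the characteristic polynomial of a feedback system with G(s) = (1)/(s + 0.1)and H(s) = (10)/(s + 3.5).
Characteristic poly = G_den * H_den + G_num * H_num = (s^2 + 3.6*s + 0.35) + (10) = s^2 + 3.6*s + 10.35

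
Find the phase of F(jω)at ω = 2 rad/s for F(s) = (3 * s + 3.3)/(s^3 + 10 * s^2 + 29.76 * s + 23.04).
Substitute s = j*2: F(j2) = 0.086049 - 0.0923795j.
∠F(j2) = atan2(Im, Re) = atan2(-0.0923795, 0.086049) = -47.03°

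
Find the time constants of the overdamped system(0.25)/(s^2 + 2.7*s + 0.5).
Overdamped: real poles at -0.2, -2.5. τ = -1/pole → τ₁ = 5, τ₂ = 0.4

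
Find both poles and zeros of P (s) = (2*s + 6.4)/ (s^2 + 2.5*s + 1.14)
Set denominator = 0: s^2 + 2.5*s + 1.14 = (s + 0.6)(s + 1.9) = 0 → Poles: -0.6, -1.9
Set numerator = 0: 2*s + 6.4 = 0 → Zeros: -3.2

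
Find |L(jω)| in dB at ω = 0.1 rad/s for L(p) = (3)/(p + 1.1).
Substitute p = j*0.1: L(j0.1) = 2.70492 - 0.245902j.
|L(j0.1)| = sqrt(Re² + Im²) = 2.716.
20*log₁₀(2.716) = 8.68 dB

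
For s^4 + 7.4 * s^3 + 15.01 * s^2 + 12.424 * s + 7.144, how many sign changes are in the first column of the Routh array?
Routh array:
s^4: [1, 15.01, 7.144]; s^3: [7.4, 12.424]; s^2: [13.3311, 7.144]; s^1: [8.45841]; s^0: [7.144]
First column: [1, 7.4, 13.3311, 8.45841, 7.144]. Sign changes = 0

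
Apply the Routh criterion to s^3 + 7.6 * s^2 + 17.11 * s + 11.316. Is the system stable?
Routh array:
s^3: [1, 17.11]; s^2: [7.6, 11.316]; s^1: [15.6211]; s^0: [11.316]
First column: [1, 7.6, 15.6211, 11.316]. Sign changes = 0.
Yes, stable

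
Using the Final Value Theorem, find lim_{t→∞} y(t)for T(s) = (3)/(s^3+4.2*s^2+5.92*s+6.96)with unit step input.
FVT: lim_{t→∞} y(t) = lim_{s→0} s*Y(s) where Y(s) = T(s)/s.
= lim_{s→0} T(s) = T(0) = num(0)/den(0) = 3/6.96 = 0.431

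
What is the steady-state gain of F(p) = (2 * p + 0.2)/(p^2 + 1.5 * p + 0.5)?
DC gain = F(0) = num(0)/den(0) = 0.2/0.5 = 0.4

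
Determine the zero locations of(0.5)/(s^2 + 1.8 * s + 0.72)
Numerator is a nonzero constant (0.5) → Zeros: none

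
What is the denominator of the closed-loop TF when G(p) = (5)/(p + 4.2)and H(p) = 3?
Characteristic poly = G_den * H_den + G_num * H_num = (p + 4.2) + (15) = p + 19.2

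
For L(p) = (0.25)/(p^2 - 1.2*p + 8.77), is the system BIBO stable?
Denominator: p^2 - 1.2*p + 8.77. Poles: 0.6 + 2.9j, 0.6 - 2.9j. All Re(p)<0: No (unstable)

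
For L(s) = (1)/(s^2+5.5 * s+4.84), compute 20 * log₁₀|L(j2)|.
Substitute s = j*2: L(j2) = 0.0069019 - 0.090382j.
|L(j2)| = sqrt(Re² + Im²) = 0.09065.
20*log₁₀(0.09065) = -20.85 dB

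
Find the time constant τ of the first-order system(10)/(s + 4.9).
First-order system: τ = -1/pole. Pole = -4.9. τ = -1/(-4.9) = 0.2041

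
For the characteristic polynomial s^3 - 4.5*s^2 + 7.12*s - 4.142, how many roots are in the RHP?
s^3 - 4.5*s^2 + 7.12*s - 4.142 = (s - 1.9)(s^2 - 2.6*s + 2.18). Poles: 1.3 + 0.7j, 1.3 - 0.7j, 1.9. RHP poles (Re>0): 3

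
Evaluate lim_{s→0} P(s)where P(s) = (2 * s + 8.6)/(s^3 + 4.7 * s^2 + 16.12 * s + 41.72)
DC gain = P(0) = num(0)/den(0) = 8.6/41.72 = 0.2061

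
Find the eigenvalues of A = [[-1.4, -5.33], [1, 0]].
Eigenvalues solve det(λI - A) = 0.
Characteristic polynomial: λ^2 + 1.4*λ + 5.33 = 0.
Roots: -0.7 + 2.2j, -0.7 - 2.2j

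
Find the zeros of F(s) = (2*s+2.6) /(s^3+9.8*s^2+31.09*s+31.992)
Set numerator = 0: 2*s + 2.6 = 0 → Zeros: -1.3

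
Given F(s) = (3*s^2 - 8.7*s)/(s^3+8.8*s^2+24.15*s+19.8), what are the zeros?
Set numerator = 0: 3*s^2 - 8.7*s = 3*s(s - 2.9) = 0 → Zeros: 0, 2.9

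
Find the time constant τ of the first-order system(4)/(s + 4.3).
First-order system: τ = -1/pole. Pole = -4.3. τ = -1/(-4.3) = 0.2326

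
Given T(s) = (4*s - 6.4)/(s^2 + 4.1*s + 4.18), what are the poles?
Set denominator = 0: s^2 + 4.1*s + 4.18 = (s + 2.2)(s + 1.9) = 0 → Poles: -1.9, -2.2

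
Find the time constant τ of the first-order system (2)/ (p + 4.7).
First-order system: τ = -1/pole. Pole = -4.7. τ = -1/(-4.7) = 0.2128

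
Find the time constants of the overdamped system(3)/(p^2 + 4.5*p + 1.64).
Overdamped: real poles at -0.4, -4.1. τ = -1/pole → τ₁ = 2.5, τ₂ = 0.2439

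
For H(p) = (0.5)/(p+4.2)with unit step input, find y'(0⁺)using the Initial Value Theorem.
IVT: y'(0⁺) = lim_{p→∞} p²·Y(p) = lim_{p→∞} p·H(p).
deg(num) = 0, deg(den) = 1, relative degree = 1, so p·H(p) → (leading num)/(leading den) = 0.5/1 = 0.5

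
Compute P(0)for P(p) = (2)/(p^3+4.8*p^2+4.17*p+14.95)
DC gain = P(0) = num(0)/den(0) = 2/14.95 = 0.1338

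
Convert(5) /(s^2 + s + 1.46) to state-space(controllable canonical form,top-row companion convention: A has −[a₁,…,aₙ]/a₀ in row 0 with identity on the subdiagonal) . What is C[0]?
Reachable canonical form: C = numerator coefficients (right-aligned, zero-padded to length n).
num = 5, C = [[0, 5]].
C[0] = 0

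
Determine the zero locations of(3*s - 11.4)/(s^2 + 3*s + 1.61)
Set numerator = 0: 3*s - 11.4 = 0 → Zeros: 3.8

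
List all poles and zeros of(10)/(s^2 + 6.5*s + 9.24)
Set denominator = 0: s^2 + 6.5*s + 9.24 = (s + 4.4)(s + 2.1) = 0 → Poles: -2.1, -4.4
Numerator is a nonzero constant (10) → Zeros: none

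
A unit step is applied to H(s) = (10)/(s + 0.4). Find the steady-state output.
FVT: lim_{t→∞} y(t) = lim_{s→0} s*Y(s) where Y(s) = H(s)/s.
= lim_{s→0} H(s) = H(0) = num(0)/den(0) = 10/0.4 = 25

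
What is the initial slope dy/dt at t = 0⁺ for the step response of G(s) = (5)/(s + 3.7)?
IVT: y'(0⁺) = lim_{s→∞} s²·Y(s) = lim_{s→∞} s·G(s).
deg(num) = 0, deg(den) = 1, relative degree = 1, so s·G(s) → (leading num)/(leading den) = 5/1 = 5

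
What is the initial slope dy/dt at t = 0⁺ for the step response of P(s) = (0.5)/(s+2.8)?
IVT: y'(0⁺) = lim_{s→∞} s²·Y(s) = lim_{s→∞} s·P(s).
deg(num) = 0, deg(den) = 1, relative degree = 1, so s·P(s) → (leading num)/(leading den) = 0.5/1 = 0.5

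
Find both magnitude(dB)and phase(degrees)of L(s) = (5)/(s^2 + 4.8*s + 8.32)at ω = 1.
Substitute s = j*1: L(j1) = 0.477667 - 0.313224j.
|L| = 20*log₁₀(sqrt(Re²+Im²)) = -4.86 dB.
∠L = atan2(Im, Re) = -33.25°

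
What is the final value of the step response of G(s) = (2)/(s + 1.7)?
FVT: lim_{t→∞} y(t) = lim_{s→0} s*Y(s) where Y(s) = G(s)/s.
= lim_{s→0} G(s) = G(0) = num(0)/den(0) = 2/1.7 = 1.176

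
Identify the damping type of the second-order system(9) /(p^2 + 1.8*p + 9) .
Standard form: ωn²/(p²+2ζωn·p+ωn²) gives ωn=3, ζ=0.3.
Underdamped (ζ = 0.3 < 1)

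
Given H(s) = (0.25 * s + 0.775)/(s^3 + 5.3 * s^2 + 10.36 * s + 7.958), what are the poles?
Set denominator = 0: s^3 + 5.3*s^2 + 10.36*s + 7.958 = (s + 2.3)(s^2 + 3*s + 3.46) = 0 → Poles: -1.5 + 1.1j, -1.5 - 1.1j, -2.3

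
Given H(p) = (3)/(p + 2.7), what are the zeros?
Numerator is a nonzero constant (3) → Zeros: none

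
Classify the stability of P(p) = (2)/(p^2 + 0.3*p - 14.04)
Denominator: p^2 + 0.3*p - 14.04 = (p - 3.6)(p + 3.9). Poles: -3.9, 3.6. Unstable (1 pole(s) in RHP)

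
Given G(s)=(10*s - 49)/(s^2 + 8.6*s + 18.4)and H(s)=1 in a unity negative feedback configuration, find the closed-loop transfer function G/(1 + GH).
Closed-loop T = G/(1+GH).
Numerator: G_num * H_den = 10*s - 49.
Denominator: G_den * H_den + G_num * H_num = (s^2 + 8.6*s + 18.4) + (10*s - 49) = s^2 + 18.6*s - 30.6.
T(s) = (10*s - 49)/(s^2 + 18.6*s - 30.6)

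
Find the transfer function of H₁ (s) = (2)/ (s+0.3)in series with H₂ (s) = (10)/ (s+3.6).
Series: H = H₁ · H₂ = (n₁·n₂)/(d₁·d₂).
Num: n₁·n₂ = 20. Den: d₁·d₂ = s^2 + 3.9*s + 1.08.
H(s) = (20)/(s^2 + 3.9*s + 1.08)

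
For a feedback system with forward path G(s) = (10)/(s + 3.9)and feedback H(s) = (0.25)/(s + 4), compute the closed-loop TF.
Closed-loop T = G/(1+GH).
Numerator: G_num * H_den = 10*s + 40.
Denominator: G_den * H_den + G_num * H_num = (s^2 + 7.9*s + 15.6) + (2.5) = s^2 + 7.9*s + 18.1.
T(s) = (10*s + 40)/(s^2 + 7.9*s + 18.1)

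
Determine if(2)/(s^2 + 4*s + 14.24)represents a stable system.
Denominator: s^2 + 4*s + 14.24. Poles: -2 + 3.2j, -2 - 3.2j. All Re(p)<0: Yes (stable)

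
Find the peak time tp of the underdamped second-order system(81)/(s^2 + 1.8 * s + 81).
Standard form: ωn²/(s²+2ζωn·s+ωn²) → ωn = 9, ζ = 0.1.
ωd = ωn·√(1-ζ²) = 9·√(1-0.1²) = 8.955.
tp = π/ωd = π/8.955 = 0.3508 s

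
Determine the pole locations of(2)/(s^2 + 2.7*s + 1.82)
Set denominator = 0: s^2 + 2.7*s + 1.82 = (s + 1.4)(s + 1.3) = 0 → Poles: -1.3, -1.4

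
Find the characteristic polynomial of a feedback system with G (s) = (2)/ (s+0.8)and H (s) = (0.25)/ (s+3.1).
Characteristic poly = G_den * H_den + G_num * H_num = (s^2 + 3.9*s + 2.48) + (0.5) = s^2 + 3.9*s + 2.98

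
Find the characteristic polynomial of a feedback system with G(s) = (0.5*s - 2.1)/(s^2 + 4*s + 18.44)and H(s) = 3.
Characteristic poly = G_den * H_den + G_num * H_num = (s^2 + 4*s + 18.44) + (1.5*s - 6.3) = s^2 + 5.5*s + 12.14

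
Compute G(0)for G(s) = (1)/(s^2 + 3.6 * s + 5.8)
DC gain = G(0) = num(0)/den(0) = 1/5.8 = 0.1724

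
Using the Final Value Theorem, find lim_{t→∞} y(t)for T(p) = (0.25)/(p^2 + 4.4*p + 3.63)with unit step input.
FVT: lim_{t→∞} y(t) = lim_{p→0} p*Y(p) where Y(p) = T(p)/p.
= lim_{p→0} T(p) = T(0) = num(0)/den(0) = 0.25/3.63 = 0.06887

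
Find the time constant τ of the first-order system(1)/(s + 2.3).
First-order system: τ = -1/pole. Pole = -2.3. τ = -1/(-2.3) = 0.4348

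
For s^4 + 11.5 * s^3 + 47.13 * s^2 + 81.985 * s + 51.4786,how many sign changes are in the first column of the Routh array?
Routh array:
s^4: [1, 47.13, 51.4786]; s^3: [11.5, 81.985]; s^2: [40.0009, 51.4786]; s^1: [67.1852]; s^0: [51.4786]
First column: [1, 11.5, 40.0009, 67.1852, 51.4786]. Sign changes = 0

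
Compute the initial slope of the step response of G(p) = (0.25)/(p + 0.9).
IVT: y'(0⁺) = lim_{p→∞} p²·Y(p) = lim_{p→∞} p·G(p).
deg(num) = 0, deg(den) = 1, relative degree = 1, so p·G(p) → (leading num)/(leading den) = 0.25/1 = 0.25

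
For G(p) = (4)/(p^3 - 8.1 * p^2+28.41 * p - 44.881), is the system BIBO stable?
Denominator: p^3 - 8.1*p^2 + 28.41*p - 44.881 = (p - 3.7)(p^2 - 4.4*p + 12.13). Poles: 2.2 + 2.7j, 2.2 - 2.7j, 3.7. All Re(p)<0: No (unstable)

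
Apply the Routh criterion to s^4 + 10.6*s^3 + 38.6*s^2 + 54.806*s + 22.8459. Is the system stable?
Routh array:
s^4: [1, 38.6, 22.8459]; s^3: [10.6, 54.806]; s^2: [33.4296, 22.8459]; s^1: [47.5619]; s^0: [22.8459]
First column: [1, 10.6, 33.4296, 47.5619, 22.8459]. Sign changes = 0.
Yes, stable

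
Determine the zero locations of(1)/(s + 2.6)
Numerator is a nonzero constant (1) → Zeros: none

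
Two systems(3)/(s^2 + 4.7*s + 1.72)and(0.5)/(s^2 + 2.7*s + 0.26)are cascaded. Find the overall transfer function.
Series: H = H₁ · H₂ = (n₁·n₂)/(d₁·d₂).
Num: n₁·n₂ = 1.5. Den: d₁·d₂ = s^4 + 7.4*s^3 + 14.67*s^2 + 5.866*s + 0.4472.
H(s) = (1.5)/(s^4 + 7.4*s^3 + 14.67*s^2 + 5.866*s + 0.4472)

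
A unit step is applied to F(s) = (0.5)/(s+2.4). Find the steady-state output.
FVT: lim_{t→∞} y(t) = lim_{s→0} s*Y(s) where Y(s) = F(s)/s.
= lim_{s→0} F(s) = F(0) = num(0)/den(0) = 0.5/2.4 = 0.2083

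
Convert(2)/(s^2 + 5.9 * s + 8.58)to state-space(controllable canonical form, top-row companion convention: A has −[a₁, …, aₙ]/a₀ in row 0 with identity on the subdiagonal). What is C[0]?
Reachable canonical form: C = numerator coefficients (right-aligned, zero-padded to length n).
num = 2, C = [[0, 2]].
C[0] = 0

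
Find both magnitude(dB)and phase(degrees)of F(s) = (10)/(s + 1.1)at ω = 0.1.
Substitute s = j*0.1: F(j0.1) = 9.01639 - 0.819672j.
|F| = 20*log₁₀(sqrt(Re²+Im²)) = 19.14 dB.
∠F = atan2(Im, Re) = -5.19°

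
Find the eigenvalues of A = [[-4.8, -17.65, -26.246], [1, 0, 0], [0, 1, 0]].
Eigenvalues solve det(λI - A) = 0.
Characteristic polynomial: λ^3 + 4.8*λ^2 + 17.65*λ + 26.246 = 0.
Factor: (λ + 2.2)(λ^2 + 2.6*λ + 11.93) = 0.
Roots: -1.3 + 3.2j, -1.3 - 3.2j, -2.2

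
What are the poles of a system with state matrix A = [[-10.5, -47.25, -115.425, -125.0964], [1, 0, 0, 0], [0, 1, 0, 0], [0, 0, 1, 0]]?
Eigenvalues solve det(λI - A) = 0.
Characteristic polynomial: λ^4 + 10.5*λ^3 + 47.25*λ^2 + 115.425*λ + 125.0964 = 0.
Factor: (λ + 3.6)(λ + 3.3)(λ^2 + 3.6*λ + 10.53) = 0.
Roots: -1.8 + 2.7j, -1.8 - 2.7j, -3.3, -3.6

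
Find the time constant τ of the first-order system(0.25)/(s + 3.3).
First-order system: τ = -1/pole. Pole = -3.3. τ = -1/(-3.3) = 0.303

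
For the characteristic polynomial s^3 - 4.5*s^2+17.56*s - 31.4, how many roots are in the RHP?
s^3 - 4.5*s^2 + 17.56*s - 31.4 = (s - 2.5)(s^2 - 2*s + 12.56). Poles: 1 + 3.4j, 1 - 3.4j, 2.5. RHP poles (Re>0): 3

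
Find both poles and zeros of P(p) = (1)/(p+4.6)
Set denominator = 0: p + 4.6 = 0 → Poles: -4.6
Numerator is a nonzero constant (1) → Zeros: none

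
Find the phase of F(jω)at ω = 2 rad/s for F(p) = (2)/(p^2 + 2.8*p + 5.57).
Substitute p = j*2: F(j2) = 0.092831 - 0.331117j.
∠F(j2) = atan2(Im, Re) = atan2(-0.331117, 0.092831) = -74.34°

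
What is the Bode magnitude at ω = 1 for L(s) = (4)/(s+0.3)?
Substitute s = j*1: L(j1) = 1.10092 - 3.66972j.
|L(j1)| = sqrt(Re² + Im²) = 3.831.
20*log₁₀(3.831) = 11.67 dB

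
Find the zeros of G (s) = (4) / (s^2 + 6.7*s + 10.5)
Numerator is a nonzero constant (4) → Zeros: none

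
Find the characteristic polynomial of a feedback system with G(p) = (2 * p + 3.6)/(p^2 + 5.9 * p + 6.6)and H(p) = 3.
Characteristic poly = G_den * H_den + G_num * H_num = (p^2 + 5.9*p + 6.6) + (6*p + 10.8) = p^2 + 11.9*p + 17.4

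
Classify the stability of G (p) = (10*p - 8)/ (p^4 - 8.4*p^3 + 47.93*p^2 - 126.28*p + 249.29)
Denominator: p^4 - 8.4*p^3 + 47.93*p^2 - 126.28*p + 249.29 = (p^2 - 2.8*p + 12.85)(p^2 - 5.6*p + 19.4). Poles: 1.4 + 3.3j, 1.4 - 3.3j, 2.8 + 3.4j, 2.8 - 3.4j. Unstable (4 pole(s) in RHP)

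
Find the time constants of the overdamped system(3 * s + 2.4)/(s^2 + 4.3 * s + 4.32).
Overdamped: real poles at -1.6, -2.7. τ = -1/pole → τ₁ = 0.625, τ₂ = 0.3704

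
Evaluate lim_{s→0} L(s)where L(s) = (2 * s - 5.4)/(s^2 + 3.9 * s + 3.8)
DC gain = L(0) = num(0)/den(0) = -5.4/3.8 = -1.421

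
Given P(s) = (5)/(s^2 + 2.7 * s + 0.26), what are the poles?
Set denominator = 0: s^2 + 2.7*s + 0.26 = (s + 0.1)(s + 2.6) = 0 → Poles: -0.1, -2.6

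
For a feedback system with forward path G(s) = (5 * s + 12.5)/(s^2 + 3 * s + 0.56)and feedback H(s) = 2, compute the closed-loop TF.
Closed-loop T = G/(1+GH).
Numerator: G_num * H_den = 5*s + 12.5.
Denominator: G_den * H_den + G_num * H_num = (s^2 + 3*s + 0.56) + (10*s + 25) = s^2 + 13*s + 25.56.
T(s) = (5*s + 12.5)/(s^2 + 13*s + 25.56)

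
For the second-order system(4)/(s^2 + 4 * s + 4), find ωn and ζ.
Standard form: ωn²/(s²+2ζωn·s+ωn²).
const=4=ωn² → ωn=2, s coeff=4=2ζωn → ζ=1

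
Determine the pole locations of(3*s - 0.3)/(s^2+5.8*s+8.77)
Set denominator = 0: s^2 + 5.8*s + 8.77 = 0 → Poles: -2.9 + 0.6j, -2.9 - 0.6j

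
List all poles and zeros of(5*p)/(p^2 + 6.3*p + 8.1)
Set denominator = 0: p^2 + 6.3*p + 8.1 = (p + 4.5)(p + 1.8) = 0 → Poles: -1.8, -4.5
Set numerator = 0: 5*p = 0 → Zeros: 0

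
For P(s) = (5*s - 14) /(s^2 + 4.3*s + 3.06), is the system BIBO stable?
Denominator: s^2 + 4.3*s + 3.06 = (s + 0.9)(s + 3.4). Poles: -0.9, -3.4. All Re(p)<0: Yes (stable)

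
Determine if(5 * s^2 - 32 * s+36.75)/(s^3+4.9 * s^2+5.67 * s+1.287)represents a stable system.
Denominator: s^3 + 4.9*s^2 + 5.67*s + 1.287 = (s + 1.3)(s + 0.3)(s + 3.3). Poles: -0.3, -1.3, -3.3. All Re(p)<0: Yes (stable)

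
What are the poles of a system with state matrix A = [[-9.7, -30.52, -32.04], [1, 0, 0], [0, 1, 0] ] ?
Eigenvalues solve det(λI - A) = 0.
Characteristic polynomial: λ^3 + 9.7*λ^2 + 30.52*λ + 32.04 = 0.
Factor: (λ + 4.5)(λ^2 + 5.2*λ + 7.12) = 0.
Roots: -2.6 + 0.6j, -2.6 - 0.6j, -4.5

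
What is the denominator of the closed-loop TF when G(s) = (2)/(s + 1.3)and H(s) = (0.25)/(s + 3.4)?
Characteristic poly = G_den * H_den + G_num * H_num = (s^2 + 4.7*s + 4.42) + (0.5) = s^2 + 4.7*s + 4.92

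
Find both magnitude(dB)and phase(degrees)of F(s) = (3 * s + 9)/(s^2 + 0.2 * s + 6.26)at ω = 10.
Substitute s = j*10: F(j10) = -0.0891415 - 0.321936j.
|F| = 20*log₁₀(sqrt(Re²+Im²)) = -9.52 dB.
∠F = atan2(Im, Re) = -105.48°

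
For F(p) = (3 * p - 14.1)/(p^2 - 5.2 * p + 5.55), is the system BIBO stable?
Denominator: p^2 - 5.2*p + 5.55 = (p - 3.7)(p - 1.5). Poles: 1.5, 3.7. All Re(p)<0: No (unstable)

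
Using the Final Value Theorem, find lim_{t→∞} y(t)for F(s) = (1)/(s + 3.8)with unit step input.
FVT: lim_{t→∞} y(t) = lim_{s→0} s*Y(s) where Y(s) = F(s)/s.
= lim_{s→0} F(s) = F(0) = num(0)/den(0) = 1/3.8 = 0.2632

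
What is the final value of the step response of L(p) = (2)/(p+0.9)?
FVT: lim_{t→∞} y(t) = lim_{p→0} p*Y(p) where Y(p) = L(p)/p.
= lim_{p→0} L(p) = L(0) = num(0)/den(0) = 2/0.9 = 2.222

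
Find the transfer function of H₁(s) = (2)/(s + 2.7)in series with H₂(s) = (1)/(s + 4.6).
Series: H = H₁ · H₂ = (n₁·n₂)/(d₁·d₂).
Num: n₁·n₂ = 2. Den: d₁·d₂ = s^2 + 7.3*s + 12.42.
H(s) = (2)/(s^2 + 7.3*s + 12.42)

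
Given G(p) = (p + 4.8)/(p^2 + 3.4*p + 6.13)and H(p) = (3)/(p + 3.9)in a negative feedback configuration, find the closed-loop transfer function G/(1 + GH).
Closed-loop T = G/(1+GH).
Numerator: G_num * H_den = p^2 + 8.7*p + 18.72.
Denominator: G_den * H_den + G_num * H_num = (p^3 + 7.3*p^2 + 19.39*p + 23.907) + (3*p + 14.4) = p^3 + 7.3*p^2 + 22.39*p + 38.307.
T(p) = (p^2 + 8.7*p + 18.72)/(p^3 + 7.3*p^2 + 22.39*p + 38.307)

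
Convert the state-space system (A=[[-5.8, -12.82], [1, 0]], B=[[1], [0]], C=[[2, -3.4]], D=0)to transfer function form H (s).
H(s) = C(sI - A)⁻¹B + D.
Characteristic polynomial det(sI - A) = s^2 + 5.8*s + 12.82.
Numerator from C·adj(sI-A)·B + D·det(sI-A) = 2*s - 3.4.
H(s) = (2*s - 3.4)/(s^2 + 5.8*s + 12.82)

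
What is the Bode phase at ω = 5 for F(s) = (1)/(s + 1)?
Substitute s = j*5: F(j5) = 0.0384615 - 0.192308j.
∠F(j5) = atan2(Im, Re) = atan2(-0.192308, 0.0384615) = -78.69°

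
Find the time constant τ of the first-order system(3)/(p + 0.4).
First-order system: τ = -1/pole. Pole = -0.4. τ = -1/(-0.4) = 2.5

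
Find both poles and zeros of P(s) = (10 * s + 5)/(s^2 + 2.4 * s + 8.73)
Set denominator = 0: s^2 + 2.4*s + 8.73 = 0 → Poles: -1.2 + 2.7j, -1.2 - 2.7j
Set numerator = 0: 10*s + 5 = 0 → Zeros: -0.5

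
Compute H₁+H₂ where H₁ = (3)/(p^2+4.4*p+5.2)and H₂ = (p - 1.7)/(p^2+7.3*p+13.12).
Parallel: H = H₁ + H₂ = (n₁·d₂ + n₂·d₁)/(d₁·d₂).
n₁·d₂ = 3*p^2 + 21.9*p + 39.36. n₂·d₁ = p^3 + 2.7*p^2 - 2.28*p - 8.84. Sum = p^3 + 5.7*p^2 + 19.62*p + 30.52. d₁·d₂ = p^4 + 11.7*p^3 + 50.44*p^2 + 95.688*p + 68.224.
H(p) = (p^3 + 5.7*p^2 + 19.62*p + 30.52)/(p^4 + 11.7*p^3 + 50.44*p^2 + 95.688*p + 68.224)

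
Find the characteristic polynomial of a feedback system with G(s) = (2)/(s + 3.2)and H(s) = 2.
Characteristic poly = G_den * H_den + G_num * H_num = (s + 3.2) + (4) = s + 7.2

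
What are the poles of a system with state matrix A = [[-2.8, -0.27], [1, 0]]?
Eigenvalues solve det(λI - A) = 0.
Characteristic polynomial: λ^2 + 2.8*λ + 0.27 = 0.
Factor: (λ + 2.7)(λ + 0.1) = 0.
Roots: -0.1, -2.7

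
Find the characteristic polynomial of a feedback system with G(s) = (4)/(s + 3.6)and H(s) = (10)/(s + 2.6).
Characteristic poly = G_den * H_den + G_num * H_num = (s^2 + 6.2*s + 9.36) + (40) = s^2 + 6.2*s + 49.36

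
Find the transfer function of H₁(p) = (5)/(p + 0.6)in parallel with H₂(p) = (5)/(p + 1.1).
Parallel: H = H₁ + H₂ = (n₁·d₂ + n₂·d₁)/(d₁·d₂).
n₁·d₂ = 5*p + 5.5. n₂·d₁ = 5*p + 3. Sum = 10*p + 8.5. d₁·d₂ = p^2 + 1.7*p + 0.66.
H(p) = (10*p + 8.5)/(p^2 + 1.7*p + 0.66)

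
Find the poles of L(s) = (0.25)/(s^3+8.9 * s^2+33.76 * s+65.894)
Set denominator = 0: s^3 + 8.9*s^2 + 33.76*s + 65.894 = (s + 4.7)(s^2 + 4.2*s + 14.02) = 0 → Poles: -2.1 + 3.1j, -2.1 - 3.1j, -4.7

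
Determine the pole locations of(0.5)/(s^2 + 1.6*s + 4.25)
Set denominator = 0: s^2 + 1.6*s + 4.25 = 0 → Poles: -0.8 + 1.9j, -0.8 - 1.9j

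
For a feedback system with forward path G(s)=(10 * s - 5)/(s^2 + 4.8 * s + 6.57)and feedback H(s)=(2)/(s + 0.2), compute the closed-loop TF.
Closed-loop T = G/(1+GH).
Numerator: G_num * H_den = 10*s^2 - 3*s - 1.
Denominator: G_den * H_den + G_num * H_num = (s^3 + 5*s^2 + 7.53*s + 1.314) + (20*s - 10) = s^3 + 5*s^2 + 27.53*s - 8.686.
T(s) = (10*s^2 - 3*s - 1)/(s^3 + 5*s^2 + 27.53*s - 8.686)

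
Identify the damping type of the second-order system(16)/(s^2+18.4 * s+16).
Standard form: ωn²/(s²+2ζωn·s+ωn²) gives ωn=4, ζ=2.3.
Overdamped (ζ = 2.3 > 1)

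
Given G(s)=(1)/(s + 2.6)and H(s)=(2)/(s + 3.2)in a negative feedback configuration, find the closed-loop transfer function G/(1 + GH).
Closed-loop T = G/(1+GH).
Numerator: G_num * H_den = s + 3.2.
Denominator: G_den * H_den + G_num * H_num = (s^2 + 5.8*s + 8.32) + (2) = s^2 + 5.8*s + 10.32.
T(s) = (s + 3.2)/(s^2 + 5.8*s + 10.32)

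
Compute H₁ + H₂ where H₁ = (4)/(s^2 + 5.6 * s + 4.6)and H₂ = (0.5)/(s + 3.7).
Parallel: H = H₁ + H₂ = (n₁·d₂ + n₂·d₁)/(d₁·d₂).
n₁·d₂ = 4*s + 14.8. n₂·d₁ = 0.5*s^2 + 2.8*s + 2.3. Sum = 0.5*s^2 + 6.8*s + 17.1. d₁·d₂ = s^3 + 9.3*s^2 + 25.32*s + 17.02.
H(s) = (0.5*s^2 + 6.8*s + 17.1)/(s^3 + 9.3*s^2 + 25.32*s + 17.02)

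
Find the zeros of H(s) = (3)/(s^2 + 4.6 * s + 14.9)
Numerator is a nonzero constant (3) → Zeros: none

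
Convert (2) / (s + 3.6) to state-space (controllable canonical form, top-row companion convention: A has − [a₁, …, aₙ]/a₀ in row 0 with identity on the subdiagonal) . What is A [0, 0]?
Reachable canonical form for den = s + 3.6: top row of A = -[a₁,a₂,...,aₙ]/a₀, ones on the subdiagonal, zeros elsewhere.
A = [[-3.6]].
A[0,0] = -3.6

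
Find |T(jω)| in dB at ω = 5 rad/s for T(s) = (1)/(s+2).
Substitute s = j*5: T(j5) = 0.0689655 - 0.172414j.
|T(j5)| = sqrt(Re² + Im²) = 0.1857.
20*log₁₀(0.1857) = -14.62 dB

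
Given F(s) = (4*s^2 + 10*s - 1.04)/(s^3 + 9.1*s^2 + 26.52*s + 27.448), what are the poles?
Set denominator = 0: s^3 + 9.1*s^2 + 26.52*s + 27.448 = (s + 4.7)(s^2 + 4.4*s + 5.84) = 0 → Poles: -2.2 + 1j, -2.2 - 1j, -4.7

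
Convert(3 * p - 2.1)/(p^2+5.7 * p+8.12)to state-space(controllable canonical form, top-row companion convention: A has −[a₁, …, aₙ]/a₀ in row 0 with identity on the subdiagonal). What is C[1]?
Reachable canonical form: C = numerator coefficients (right-aligned, zero-padded to length n).
num = 3*p - 2.1, C = [[3, -2.1]].
C[1] = -2.1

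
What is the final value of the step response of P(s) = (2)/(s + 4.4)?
FVT: lim_{t→∞} y(t) = lim_{s→0} s*Y(s) where Y(s) = P(s)/s.
= lim_{s→0} P(s) = P(0) = num(0)/den(0) = 2/4.4 = 0.4545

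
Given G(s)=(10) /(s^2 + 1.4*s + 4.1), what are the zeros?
Numerator is a nonzero constant (10) → Zeros: none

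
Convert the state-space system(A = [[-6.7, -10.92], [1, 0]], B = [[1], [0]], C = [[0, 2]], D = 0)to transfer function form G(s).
G(s) = C(sI - A)⁻¹B + D.
Characteristic polynomial det(sI - A) = s^2 + 6.7*s + 10.92.
Numerator from C·adj(sI-A)·B + D·det(sI-A) = 2.
G(s) = (2)/(s^2 + 6.7*s + 10.92)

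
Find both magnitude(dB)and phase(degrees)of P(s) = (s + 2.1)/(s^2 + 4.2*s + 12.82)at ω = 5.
Substitute s = j*5: P(j5) = 0.134761 - 0.178162j.
|P| = 20*log₁₀(sqrt(Re²+Im²)) = -13.02 dB.
∠P = atan2(Im, Re) = -52.90°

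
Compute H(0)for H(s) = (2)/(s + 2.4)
DC gain = H(0) = num(0)/den(0) = 2/2.4 = 0.8333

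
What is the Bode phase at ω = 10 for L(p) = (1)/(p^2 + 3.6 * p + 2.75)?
Substitute p = j*10: L(j10) = -0.00904351 - 0.00334773j.
∠L(j10) = atan2(Im, Re) = atan2(-0.00334773, -0.00904351) = -159.69°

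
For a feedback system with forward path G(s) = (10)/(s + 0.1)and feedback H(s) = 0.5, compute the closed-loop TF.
Closed-loop T = G/(1+GH).
Numerator: G_num * H_den = 10.
Denominator: G_den * H_den + G_num * H_num = (s + 0.1) + (5) = s + 5.1.
T(s) = (10)/(s + 5.1)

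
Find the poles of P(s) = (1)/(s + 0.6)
Set denominator = 0: s + 0.6 = 0 → Poles: -0.6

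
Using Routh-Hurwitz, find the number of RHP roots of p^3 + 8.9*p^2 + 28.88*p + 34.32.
Routh array:
p^3: [1, 28.88]; p^2: [8.9, 34.32]; p^1: [25.0238]; p^0: [34.32]
First column: [1, 8.9, 25.0238, 34.32]. Sign changes = RHP roots = 0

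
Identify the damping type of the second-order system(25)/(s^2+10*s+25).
Standard form: ωn²/(s²+2ζωn·s+ωn²) gives ωn=5, ζ=1.
Critically damped (ζ = 1)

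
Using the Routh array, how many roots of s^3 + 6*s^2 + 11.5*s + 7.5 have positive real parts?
Routh array:
s^3: [1, 11.5]; s^2: [6, 7.5]; s^1: [10.25]; s^0: [7.5]
First column: [1, 6, 10.25, 7.5]. Sign changes = RHP roots = 0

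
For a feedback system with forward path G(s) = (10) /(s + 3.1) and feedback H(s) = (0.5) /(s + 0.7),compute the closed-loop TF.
Closed-loop T = G/(1+GH).
Numerator: G_num * H_den = 10*s + 7.
Denominator: G_den * H_den + G_num * H_num = (s^2 + 3.8*s + 2.17) + (5) = s^2 + 3.8*s + 7.17.
T(s) = (10*s + 7)/(s^2 + 3.8*s + 7.17)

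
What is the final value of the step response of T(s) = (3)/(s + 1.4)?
FVT: lim_{t→∞} y(t) = lim_{s→0} s*Y(s) where Y(s) = T(s)/s.
= lim_{s→0} T(s) = T(0) = num(0)/den(0) = 3/1.4 = 2.143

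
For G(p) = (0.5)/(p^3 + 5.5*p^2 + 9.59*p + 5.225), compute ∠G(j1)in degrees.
Substitute p = j*1: G(j1) = -0.00186154 - 0.0581476j.
∠G(j1) = atan2(Im, Re) = atan2(-0.0581476, -0.00186154) = -91.83°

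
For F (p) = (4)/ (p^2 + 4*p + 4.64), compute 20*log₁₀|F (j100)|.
Substitute p = j*100: F(j100) = -0.000399546 - 1.59893e-05j.
|F(j100)| = sqrt(Re² + Im²) = 0.0003999.
20*log₁₀(0.0003999) = -67.96 dB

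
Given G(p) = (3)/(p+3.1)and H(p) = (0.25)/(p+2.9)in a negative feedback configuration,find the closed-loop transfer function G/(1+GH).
Closed-loop T = G/(1+GH).
Numerator: G_num * H_den = 3*p + 8.7.
Denominator: G_den * H_den + G_num * H_num = (p^2 + 6*p + 8.99) + (0.75) = p^2 + 6*p + 9.74.
T(p) = (3*p + 8.7)/(p^2 + 6*p + 9.74)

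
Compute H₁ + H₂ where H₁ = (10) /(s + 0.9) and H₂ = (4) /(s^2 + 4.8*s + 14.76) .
Parallel: H = H₁ + H₂ = (n₁·d₂ + n₂·d₁)/(d₁·d₂).
n₁·d₂ = 10*s^2 + 48*s + 147.6. n₂·d₁ = 4*s + 3.6. Sum = 10*s^2 + 52*s + 151.2. d₁·d₂ = s^3 + 5.7*s^2 + 19.08*s + 13.284.
H(s) = (10*s^2 + 52*s + 151.2)/(s^3 + 5.7*s^2 + 19.08*s + 13.284)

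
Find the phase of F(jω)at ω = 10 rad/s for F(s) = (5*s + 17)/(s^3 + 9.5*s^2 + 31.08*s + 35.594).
Substitute s = j*10: F(j10) = -0.0381386 - 0.0259347j.
∠F(j10) = atan2(Im, Re) = atan2(-0.0259347, -0.0381386) = -145.78°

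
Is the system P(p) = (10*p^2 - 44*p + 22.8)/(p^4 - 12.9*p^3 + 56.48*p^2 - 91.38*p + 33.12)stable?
Denominator: p^4 - 12.9*p^3 + 56.48*p^2 - 91.38*p + 33.12 = (p - 0.5)(p - 3)(p - 4.6)(p - 4.8). Poles: 0.5, 3, 4.6, 4.8. All Re(p)<0: No (unstable)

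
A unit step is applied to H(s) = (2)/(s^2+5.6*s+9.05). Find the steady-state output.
FVT: lim_{t→∞} y(t) = lim_{s→0} s*Y(s) where Y(s) = H(s)/s.
= lim_{s→0} H(s) = H(0) = num(0)/den(0) = 2/9.05 = 0.221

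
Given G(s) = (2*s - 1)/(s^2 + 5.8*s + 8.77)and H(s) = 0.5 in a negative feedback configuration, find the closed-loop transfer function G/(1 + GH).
Closed-loop T = G/(1+GH).
Numerator: G_num * H_den = 2*s - 1.
Denominator: G_den * H_den + G_num * H_num = (s^2 + 5.8*s + 8.77) + (s - 0.5) = s^2 + 6.8*s + 8.27.
T(s) = (2*s - 1)/(s^2 + 6.8*s + 8.27)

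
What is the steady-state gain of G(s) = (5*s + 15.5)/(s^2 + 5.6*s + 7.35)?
DC gain = G(0) = num(0)/den(0) = 15.5/7.35 = 2.109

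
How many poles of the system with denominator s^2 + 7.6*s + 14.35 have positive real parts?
s^2 + 7.6*s + 14.35 = (s + 3.5)(s + 4.1). Poles: -3.5, -4.1. RHP poles (Re>0): 0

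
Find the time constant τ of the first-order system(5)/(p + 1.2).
First-order system: τ = -1/pole. Pole = -1.2. τ = -1/(-1.2) = 0.8333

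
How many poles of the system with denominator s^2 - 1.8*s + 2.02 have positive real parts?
Poles: 0.9 + 1.1j, 0.9 - 1.1j. RHP poles (Re>0): 2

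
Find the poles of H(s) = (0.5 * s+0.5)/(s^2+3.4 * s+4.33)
Set denominator = 0: s^2 + 3.4*s + 4.33 = 0 → Poles: -1.7 + 1.2j, -1.7 - 1.2j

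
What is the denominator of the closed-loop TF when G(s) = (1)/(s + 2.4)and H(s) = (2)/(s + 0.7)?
Characteristic poly = G_den * H_den + G_num * H_num = (s^2 + 3.1*s + 1.68) + (2) = s^2 + 3.1*s + 3.68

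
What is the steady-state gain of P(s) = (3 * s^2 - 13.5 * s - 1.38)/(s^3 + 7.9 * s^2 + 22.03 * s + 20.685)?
DC gain = P(0) = num(0)/den(0) = -1.38/20.685 = -0.06672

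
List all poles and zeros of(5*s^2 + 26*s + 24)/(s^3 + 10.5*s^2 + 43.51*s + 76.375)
Set denominator = 0: s^3 + 10.5*s^2 + 43.51*s + 76.375 = (s + 4.7)(s^2 + 5.8*s + 16.25) = 0 → Poles: -2.9 + 2.8j, -2.9 - 2.8j, -4.7
Set numerator = 0: 5*s^2 + 26*s + 24 = 5*(s + 1.2)(s + 4) = 0 → Zeros: -1.2, -4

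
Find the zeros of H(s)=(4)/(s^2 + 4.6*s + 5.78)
Numerator is a nonzero constant (4) → Zeros: none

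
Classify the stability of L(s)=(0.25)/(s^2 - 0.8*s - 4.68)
Denominator: s^2 - 0.8*s - 4.68 = (s - 2.6)(s + 1.8). Poles: -1.8, 2.6. Unstable (1 pole(s) in RHP)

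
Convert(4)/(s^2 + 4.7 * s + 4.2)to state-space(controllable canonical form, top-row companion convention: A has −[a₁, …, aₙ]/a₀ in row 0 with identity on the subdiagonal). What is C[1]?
Reachable canonical form: C = numerator coefficients (right-aligned, zero-padded to length n).
num = 4, C = [[0, 4]].
C[1] = 4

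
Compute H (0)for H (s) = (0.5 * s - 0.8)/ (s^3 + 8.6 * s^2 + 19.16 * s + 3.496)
DC gain = H(0) = num(0)/den(0) = -0.8/3.496 = -0.2288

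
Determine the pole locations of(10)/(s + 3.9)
Set denominator = 0: s + 3.9 = 0 → Poles: -3.9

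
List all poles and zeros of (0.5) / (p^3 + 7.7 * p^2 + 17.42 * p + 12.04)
Set denominator = 0: p^3 + 7.7*p^2 + 17.42*p + 12.04 = (p + 1.4)(p + 4.3)(p + 2) = 0 → Poles: -1.4, -2, -4.3
Numerator is a nonzero constant (0.5) → Zeros: none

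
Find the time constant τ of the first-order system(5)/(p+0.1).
First-order system: τ = -1/pole. Pole = -0.1. τ = -1/(-0.1) = 10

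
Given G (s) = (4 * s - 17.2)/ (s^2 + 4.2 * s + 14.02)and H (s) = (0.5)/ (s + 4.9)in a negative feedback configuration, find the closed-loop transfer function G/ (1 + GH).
Closed-loop T = G/(1+GH).
Numerator: G_num * H_den = 4*s^2 + 2.4*s - 84.28.
Denominator: G_den * H_den + G_num * H_num = (s^3 + 9.1*s^2 + 34.6*s + 68.698) + (2*s - 8.6) = s^3 + 9.1*s^2 + 36.6*s + 60.098.
T(s) = (4*s^2 + 2.4*s - 84.28)/(s^3 + 9.1*s^2 + 36.6*s + 60.098)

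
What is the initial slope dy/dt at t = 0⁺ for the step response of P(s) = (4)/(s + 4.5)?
IVT: y'(0⁺) = lim_{s→∞} s²·Y(s) = lim_{s→∞} s·P(s).
deg(num) = 0, deg(den) = 1, relative degree = 1, so s·P(s) → (leading num)/(leading den) = 4/1 = 4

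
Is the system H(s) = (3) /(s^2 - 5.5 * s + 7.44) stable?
Denominator: s^2 - 5.5*s + 7.44 = (s - 3.1)(s - 2.4). Poles: 2.4, 3.1. All Re(p)<0: No (unstable)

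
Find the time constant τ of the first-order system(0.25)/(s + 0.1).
First-order system: τ = -1/pole. Pole = -0.1. τ = -1/(-0.1) = 10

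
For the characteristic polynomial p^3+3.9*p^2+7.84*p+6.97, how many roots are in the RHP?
p^3 + 3.9*p^2 + 7.84*p + 6.97 = (p + 1.7)(p^2 + 2.2*p + 4.1). Poles: -1.1 + 1.7j, -1.1 - 1.7j, -1.7. RHP poles (Re>0): 0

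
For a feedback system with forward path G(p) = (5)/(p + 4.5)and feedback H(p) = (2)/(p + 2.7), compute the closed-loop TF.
Closed-loop T = G/(1+GH).
Numerator: G_num * H_den = 5*p + 13.5.
Denominator: G_den * H_den + G_num * H_num = (p^2 + 7.2*p + 12.15) + (10) = p^2 + 7.2*p + 22.15.
T(p) = (5*p + 13.5)/(p^2 + 7.2*p + 22.15)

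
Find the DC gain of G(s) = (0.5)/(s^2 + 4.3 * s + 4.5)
DC gain = G(0) = num(0)/den(0) = 0.5/4.5 = 0.1111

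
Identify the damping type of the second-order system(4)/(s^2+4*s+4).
Standard form: ωn²/(s²+2ζωn·s+ωn²) gives ωn=2, ζ=1.
Critically damped (ζ = 1)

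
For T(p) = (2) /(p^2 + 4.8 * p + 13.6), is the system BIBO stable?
Denominator: p^2 + 4.8*p + 13.6. Poles: -2.4 + 2.8j, -2.4 - 2.8j. All Re(p)<0: Yes (stable)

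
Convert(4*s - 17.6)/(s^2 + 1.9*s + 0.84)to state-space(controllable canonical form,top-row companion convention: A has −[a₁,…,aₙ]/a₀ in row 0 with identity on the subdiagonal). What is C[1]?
Reachable canonical form: C = numerator coefficients (right-aligned, zero-padded to length n).
num = 4*s - 17.6, C = [[4, -17.6]].
C[1] = -17.6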